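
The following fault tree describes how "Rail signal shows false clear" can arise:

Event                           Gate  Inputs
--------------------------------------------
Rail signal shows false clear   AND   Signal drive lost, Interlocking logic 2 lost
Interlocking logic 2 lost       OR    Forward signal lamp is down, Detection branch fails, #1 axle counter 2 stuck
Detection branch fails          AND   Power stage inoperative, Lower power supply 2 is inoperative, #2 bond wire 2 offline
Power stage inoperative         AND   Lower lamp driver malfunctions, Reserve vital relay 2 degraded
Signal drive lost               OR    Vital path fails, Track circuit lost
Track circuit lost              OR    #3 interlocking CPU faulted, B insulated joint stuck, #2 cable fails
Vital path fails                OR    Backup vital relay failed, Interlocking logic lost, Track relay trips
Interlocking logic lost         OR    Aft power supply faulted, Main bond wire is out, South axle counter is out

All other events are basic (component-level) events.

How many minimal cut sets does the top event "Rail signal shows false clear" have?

Interlocking logic lost [OR]: union of children's cut sets → 3 cut set(s).
Vital path fails [OR]: union of children's cut sets → 5 cut set(s).
Track circuit lost [OR]: union of children's cut sets → 3 cut set(s).
Signal drive lost [OR]: union of children's cut sets → 8 cut set(s).
Power stage inoperative [AND]: one cut set from each child combined → 1 × 1 = 1 cut set(s).
Detection branch fails [AND]: one cut set from each child combined → 1 × 1 × 1 = 1 cut set(s).
Interlocking logic 2 lost [OR]: union of children's cut sets → 3 cut set(s).
Rail signal shows false clear [AND]: one cut set from each child combined → 8 × 3 = 24 cut set(s).

24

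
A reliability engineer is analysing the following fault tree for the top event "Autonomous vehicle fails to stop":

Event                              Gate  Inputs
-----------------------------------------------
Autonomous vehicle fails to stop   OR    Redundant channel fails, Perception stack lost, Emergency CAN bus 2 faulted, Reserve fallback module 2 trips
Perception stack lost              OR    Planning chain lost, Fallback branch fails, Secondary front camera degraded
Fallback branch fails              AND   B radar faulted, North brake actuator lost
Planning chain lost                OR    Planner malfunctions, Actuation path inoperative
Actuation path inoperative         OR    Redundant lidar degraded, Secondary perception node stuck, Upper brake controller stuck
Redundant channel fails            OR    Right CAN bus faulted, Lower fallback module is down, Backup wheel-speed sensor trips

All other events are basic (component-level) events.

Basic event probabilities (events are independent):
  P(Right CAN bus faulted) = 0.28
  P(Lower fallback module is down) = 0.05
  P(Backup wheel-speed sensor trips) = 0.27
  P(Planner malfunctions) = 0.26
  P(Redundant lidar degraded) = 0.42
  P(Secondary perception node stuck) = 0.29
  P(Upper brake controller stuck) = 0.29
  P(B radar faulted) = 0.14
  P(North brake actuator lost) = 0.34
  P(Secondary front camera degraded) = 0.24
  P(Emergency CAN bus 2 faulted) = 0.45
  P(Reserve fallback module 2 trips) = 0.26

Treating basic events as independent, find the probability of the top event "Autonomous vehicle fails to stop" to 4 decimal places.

P(Redundant channel fails) [OR] = 1 − (1−0.28) × (1−0.05) × (1−0.27) = 0.500680
P(Actuation path inoperative) [OR] = 1 − (1−0.42) × (1−0.29) × (1−0.29) = 0.707622
P(Planning chain lost) [OR] = 1 − (1−0.26) × (1−0.707622) = 0.783640
P(Fallback branch fails) [AND] = 0.14 × 0.34 = 0.047600
P(Perception stack lost) [OR] = 1 − (1−0.783640) × (1−0.047600) × (1−0.24) = 0.843393
P(Autonomous vehicle fails to stop) [OR] = 1 − (1−0.500680) × (1−0.843393) × (1−0.45) × (1−0.26) = 0.968174
Rounded to 4 decimal places: P(Autonomous vehicle fails to stop) ≈ 0.9682.

0.9682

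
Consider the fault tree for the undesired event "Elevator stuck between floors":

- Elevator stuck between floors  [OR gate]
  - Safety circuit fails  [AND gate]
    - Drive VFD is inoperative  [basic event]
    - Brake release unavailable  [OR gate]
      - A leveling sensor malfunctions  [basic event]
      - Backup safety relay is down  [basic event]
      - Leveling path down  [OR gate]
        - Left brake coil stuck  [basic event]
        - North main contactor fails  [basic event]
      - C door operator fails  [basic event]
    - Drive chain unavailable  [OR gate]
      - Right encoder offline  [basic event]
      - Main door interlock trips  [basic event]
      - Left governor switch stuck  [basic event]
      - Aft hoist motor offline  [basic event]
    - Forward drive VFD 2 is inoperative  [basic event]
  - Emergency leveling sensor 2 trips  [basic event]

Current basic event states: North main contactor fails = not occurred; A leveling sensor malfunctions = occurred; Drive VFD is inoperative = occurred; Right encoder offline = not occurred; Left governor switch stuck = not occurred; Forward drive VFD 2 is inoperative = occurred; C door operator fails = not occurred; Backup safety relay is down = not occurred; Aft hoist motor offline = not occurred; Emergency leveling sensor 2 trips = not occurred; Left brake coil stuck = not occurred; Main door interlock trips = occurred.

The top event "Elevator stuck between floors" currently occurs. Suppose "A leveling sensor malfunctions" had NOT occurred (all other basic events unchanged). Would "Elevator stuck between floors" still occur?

No

Counterfactual: set "A leveling sensor malfunctions" to not occurred.
Leveling path down [OR]: Left brake coil stuck=not, North main contactor fails=not → no input occurs → does not occur.
Brake release unavailable [OR]: A leveling sensor malfunctions=not, Backup safety relay is down=not, Leveling path down=not, C door operator fails=not → no input occurs → does not occur.
Drive chain unavailable [OR]: Right encoder offline=not, Main door interlock trips=occurs, Left governor switch stuck=not, Aft hoist motor offline=not → at least one input occurs → occurs.
Safety circuit fails [AND]: Drive VFD is inoperative=occurs, Brake release unavailable=not, Drive chain unavailable=occurs, Forward drive VFD 2 is inoperative=occurs → not all inputs occur → does not occur.
Elevator stuck between floors [OR]: Safety circuit fails=not, Emergency leveling sensor 2 trips=not → no input occurs → does not occur.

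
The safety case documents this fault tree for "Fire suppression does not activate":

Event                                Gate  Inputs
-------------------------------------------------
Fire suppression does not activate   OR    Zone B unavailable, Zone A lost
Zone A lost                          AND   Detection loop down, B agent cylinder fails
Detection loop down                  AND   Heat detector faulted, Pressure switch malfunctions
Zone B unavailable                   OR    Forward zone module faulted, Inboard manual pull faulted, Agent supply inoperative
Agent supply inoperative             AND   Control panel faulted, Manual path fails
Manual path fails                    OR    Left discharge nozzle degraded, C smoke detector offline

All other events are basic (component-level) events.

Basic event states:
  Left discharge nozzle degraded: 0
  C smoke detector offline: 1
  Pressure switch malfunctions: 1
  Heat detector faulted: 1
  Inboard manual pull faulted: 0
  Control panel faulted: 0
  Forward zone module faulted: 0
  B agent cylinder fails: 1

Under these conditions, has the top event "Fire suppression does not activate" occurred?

Yes

Manual path fails [OR]: Left discharge nozzle degraded=not, C smoke detector offline=occurs → at least one input occurs → occurs.
Agent supply inoperative [AND]: Control panel faulted=not, Manual path fails=occurs → not all inputs occur → does not occur.
Zone B unavailable [OR]: Forward zone module faulted=not, Inboard manual pull faulted=not, Agent supply inoperative=not → no input occurs → does not occur.
Detection loop down [AND]: Heat detector faulted=occurs, Pressure switch malfunctions=occurs → all inputs occur → occurs.
Zone A lost [AND]: Detection loop down=occurs, B agent cylinder fails=occurs → all inputs occur → occurs.
Fire suppression does not activate [OR]: Zone B unavailable=not, Zone A lost=occurs → at least one input occurs → occurs.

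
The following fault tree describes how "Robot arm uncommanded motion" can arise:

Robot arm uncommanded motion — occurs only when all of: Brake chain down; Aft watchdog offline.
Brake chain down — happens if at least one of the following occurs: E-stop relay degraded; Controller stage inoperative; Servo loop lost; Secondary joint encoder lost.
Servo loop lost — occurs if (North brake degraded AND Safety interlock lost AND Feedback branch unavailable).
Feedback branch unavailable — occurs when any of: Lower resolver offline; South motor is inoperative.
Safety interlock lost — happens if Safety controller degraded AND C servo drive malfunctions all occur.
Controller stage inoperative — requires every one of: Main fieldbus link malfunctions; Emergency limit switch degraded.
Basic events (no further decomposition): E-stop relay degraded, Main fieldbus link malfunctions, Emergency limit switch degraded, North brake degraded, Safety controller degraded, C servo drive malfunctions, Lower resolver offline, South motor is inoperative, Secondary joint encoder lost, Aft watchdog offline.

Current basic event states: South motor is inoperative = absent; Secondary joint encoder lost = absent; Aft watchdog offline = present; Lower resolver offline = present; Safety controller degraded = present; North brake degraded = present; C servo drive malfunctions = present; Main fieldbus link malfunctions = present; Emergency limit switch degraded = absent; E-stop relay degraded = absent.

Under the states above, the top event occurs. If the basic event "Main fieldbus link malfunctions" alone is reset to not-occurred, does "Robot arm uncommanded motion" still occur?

Counterfactual: set "Main fieldbus link malfunctions" to not occurred.
Controller stage inoperative [AND]: Main fieldbus link malfunctions=not, Emergency limit switch degraded=not → not all inputs occur → does not occur.
Safety interlock lost [AND]: Safety controller degraded=occurs, C servo drive malfunctions=occurs → all inputs occur → occurs.
Feedback branch unavailable [OR]: Lower resolver offline=occurs, South motor is inoperative=not → at least one input occurs → occurs.
Servo loop lost [AND]: North brake degraded=occurs, Safety interlock lost=occurs, Feedback branch unavailable=occurs → all inputs occur → occurs.
Brake chain down [OR]: E-stop relay degraded=not, Controller stage inoperative=not, Servo loop lost=occurs, Secondary joint encoder lost=not → at least one input occurs → occurs.
Robot arm uncommanded motion [AND]: Brake chain down=occurs, Aft watchdog offline=occurs → all inputs occur → occurs.

Yes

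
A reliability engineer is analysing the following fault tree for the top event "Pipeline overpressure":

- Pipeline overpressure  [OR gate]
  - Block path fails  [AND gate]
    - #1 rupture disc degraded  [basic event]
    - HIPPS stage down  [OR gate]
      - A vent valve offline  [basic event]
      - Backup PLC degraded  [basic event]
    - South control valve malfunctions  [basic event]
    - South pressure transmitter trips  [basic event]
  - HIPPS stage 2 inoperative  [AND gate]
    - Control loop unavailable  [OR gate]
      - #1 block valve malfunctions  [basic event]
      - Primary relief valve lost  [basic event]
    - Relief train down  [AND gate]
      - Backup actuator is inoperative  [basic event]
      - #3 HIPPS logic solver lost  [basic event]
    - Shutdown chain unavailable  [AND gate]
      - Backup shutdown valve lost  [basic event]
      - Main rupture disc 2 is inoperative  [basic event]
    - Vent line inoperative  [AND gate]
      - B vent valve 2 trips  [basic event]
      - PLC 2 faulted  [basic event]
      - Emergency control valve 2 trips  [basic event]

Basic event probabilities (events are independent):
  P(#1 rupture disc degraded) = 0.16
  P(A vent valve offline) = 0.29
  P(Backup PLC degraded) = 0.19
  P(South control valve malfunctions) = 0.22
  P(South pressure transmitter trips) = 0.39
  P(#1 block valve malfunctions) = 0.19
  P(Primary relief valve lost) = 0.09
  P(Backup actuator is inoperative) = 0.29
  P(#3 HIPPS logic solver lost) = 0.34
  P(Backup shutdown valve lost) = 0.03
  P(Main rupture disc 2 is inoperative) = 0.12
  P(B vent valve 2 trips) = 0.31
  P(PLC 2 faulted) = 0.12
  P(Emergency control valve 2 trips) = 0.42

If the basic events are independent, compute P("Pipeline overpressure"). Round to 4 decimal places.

P(HIPPS stage down) [OR] = 1 − (1−0.29) × (1−0.19) = 0.424900
P(Block path fails) [AND] = 0.16 × 0.424900 × 0.22 × 0.39 = 0.005833
P(Control loop unavailable) [OR] = 1 − (1−0.19) × (1−0.09) = 0.262900
P(Relief train down) [AND] = 0.29 × 0.34 = 0.098600
P(Shutdown chain unavailable) [AND] = 0.03 × 0.12 = 0.003600
P(Vent line inoperative) [AND] = 0.31 × 0.12 × 0.42 = 0.015624
P(HIPPS stage 2 inoperative) [AND] = 0.262900 × 0.098600 × 0.003600 × 0.015624 = 0.000001
P(Pipeline overpressure) [OR] = 1 − (1−0.005833) × (1−0.000001) = 0.005834
Rounded to 4 decimal places: P(Pipeline overpressure) ≈ 0.0058.

0.0058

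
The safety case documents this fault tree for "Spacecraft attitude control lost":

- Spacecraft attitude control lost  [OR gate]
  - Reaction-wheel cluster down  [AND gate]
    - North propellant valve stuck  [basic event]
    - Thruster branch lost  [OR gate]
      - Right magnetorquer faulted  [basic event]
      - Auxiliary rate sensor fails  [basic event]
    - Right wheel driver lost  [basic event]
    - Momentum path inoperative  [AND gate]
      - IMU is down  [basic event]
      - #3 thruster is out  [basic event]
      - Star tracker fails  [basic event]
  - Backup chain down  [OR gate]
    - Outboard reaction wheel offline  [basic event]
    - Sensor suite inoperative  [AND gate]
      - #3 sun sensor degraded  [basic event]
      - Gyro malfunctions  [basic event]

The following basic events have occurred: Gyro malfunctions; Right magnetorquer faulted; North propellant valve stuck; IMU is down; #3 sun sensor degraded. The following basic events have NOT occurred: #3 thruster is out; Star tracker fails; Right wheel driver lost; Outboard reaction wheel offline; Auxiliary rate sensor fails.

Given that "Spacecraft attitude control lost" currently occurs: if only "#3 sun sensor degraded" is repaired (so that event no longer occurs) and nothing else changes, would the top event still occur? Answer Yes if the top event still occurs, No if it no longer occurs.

Counterfactual: set "#3 sun sensor degraded" to not occurred.
Thruster branch lost [OR]: Right magnetorquer faulted=occurs, Auxiliary rate sensor fails=not → at least one input occurs → occurs.
Momentum path inoperative [AND]: IMU is down=occurs, #3 thruster is out=not, Star tracker fails=not → not all inputs occur → does not occur.
Reaction-wheel cluster down [AND]: North propellant valve stuck=occurs, Thruster branch lost=occurs, Right wheel driver lost=not, Momentum path inoperative=not → not all inputs occur → does not occur.
Sensor suite inoperative [AND]: #3 sun sensor degraded=not, Gyro malfunctions=occurs → not all inputs occur → does not occur.
Backup chain down [OR]: Outboard reaction wheel offline=not, Sensor suite inoperative=not → no input occurs → does not occur.
Spacecraft attitude control lost [OR]: Reaction-wheel cluster down=not, Backup chain down=not → no input occurs → does not occur.

No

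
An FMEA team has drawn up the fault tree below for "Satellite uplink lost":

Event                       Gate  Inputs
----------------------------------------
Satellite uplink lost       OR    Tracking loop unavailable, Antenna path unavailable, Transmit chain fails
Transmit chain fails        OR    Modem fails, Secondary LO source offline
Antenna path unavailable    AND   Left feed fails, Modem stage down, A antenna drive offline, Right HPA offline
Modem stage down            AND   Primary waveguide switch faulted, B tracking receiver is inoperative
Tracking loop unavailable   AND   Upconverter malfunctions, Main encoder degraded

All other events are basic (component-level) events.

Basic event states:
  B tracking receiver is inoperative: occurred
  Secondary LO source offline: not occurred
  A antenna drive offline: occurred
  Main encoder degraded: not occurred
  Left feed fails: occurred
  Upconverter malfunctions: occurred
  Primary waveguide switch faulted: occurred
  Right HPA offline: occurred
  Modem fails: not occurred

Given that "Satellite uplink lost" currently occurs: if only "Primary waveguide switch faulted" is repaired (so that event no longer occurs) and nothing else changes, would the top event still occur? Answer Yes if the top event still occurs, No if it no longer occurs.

Counterfactual: set "Primary waveguide switch faulted" to not occurred.
Tracking loop unavailable [AND]: Upconverter malfunctions=occurs, Main encoder degraded=not → not all inputs occur → does not occur.
Modem stage down [AND]: Primary waveguide switch faulted=not, B tracking receiver is inoperative=occurs → not all inputs occur → does not occur.
Antenna path unavailable [AND]: Left feed fails=occurs, Modem stage down=not, A antenna drive offline=occurs, Right HPA offline=occurs → not all inputs occur → does not occur.
Transmit chain fails [OR]: Modem fails=not, Secondary LO source offline=not → no input occurs → does not occur.
Satellite uplink lost [OR]: Tracking loop unavailable=not, Antenna path unavailable=not, Transmit chain fails=not → no input occurs → does not occur.

No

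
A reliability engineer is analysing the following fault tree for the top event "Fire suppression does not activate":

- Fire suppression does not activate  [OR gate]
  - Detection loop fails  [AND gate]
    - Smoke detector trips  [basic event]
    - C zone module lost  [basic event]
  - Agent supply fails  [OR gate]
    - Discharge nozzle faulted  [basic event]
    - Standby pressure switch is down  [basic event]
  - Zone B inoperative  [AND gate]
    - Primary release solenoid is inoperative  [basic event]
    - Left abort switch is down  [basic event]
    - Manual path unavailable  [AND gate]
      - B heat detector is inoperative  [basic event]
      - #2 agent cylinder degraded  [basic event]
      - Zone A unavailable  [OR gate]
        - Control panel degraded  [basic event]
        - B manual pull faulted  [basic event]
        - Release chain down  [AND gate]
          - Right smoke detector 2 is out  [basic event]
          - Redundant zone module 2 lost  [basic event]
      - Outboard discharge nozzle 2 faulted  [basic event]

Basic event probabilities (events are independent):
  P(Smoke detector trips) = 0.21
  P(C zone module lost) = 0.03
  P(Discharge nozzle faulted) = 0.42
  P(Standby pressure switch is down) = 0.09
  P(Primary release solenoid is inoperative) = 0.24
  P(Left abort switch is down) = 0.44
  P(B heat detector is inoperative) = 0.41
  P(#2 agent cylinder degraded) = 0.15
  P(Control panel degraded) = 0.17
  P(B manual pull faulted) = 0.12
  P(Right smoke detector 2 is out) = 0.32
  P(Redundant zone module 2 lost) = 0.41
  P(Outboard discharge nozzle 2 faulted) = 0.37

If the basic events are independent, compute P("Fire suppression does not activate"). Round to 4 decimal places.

P(Detection loop fails) [AND] = 0.21 × 0.03 = 0.006300
P(Agent supply fails) [OR] = 1 − (1−0.42) × (1−0.09) = 0.472200
P(Release chain down) [AND] = 0.32 × 0.41 = 0.131200
P(Zone A unavailable) [OR] = 1 − (1−0.17) × (1−0.12) × (1−0.131200) = 0.365428
P(Manual path unavailable) [AND] = 0.41 × 0.15 × 0.365428 × 0.37 = 0.008315
P(Zone B inoperative) [AND] = 0.24 × 0.44 × 0.008315 = 0.000878
P(Fire suppression does not activate) [OR] = 1 − (1−0.006300) × (1−0.472200) × (1−0.000878) = 0.475986
Rounded to 4 decimal places: P(Fire suppression does not activate) ≈ 0.4760.

0.4760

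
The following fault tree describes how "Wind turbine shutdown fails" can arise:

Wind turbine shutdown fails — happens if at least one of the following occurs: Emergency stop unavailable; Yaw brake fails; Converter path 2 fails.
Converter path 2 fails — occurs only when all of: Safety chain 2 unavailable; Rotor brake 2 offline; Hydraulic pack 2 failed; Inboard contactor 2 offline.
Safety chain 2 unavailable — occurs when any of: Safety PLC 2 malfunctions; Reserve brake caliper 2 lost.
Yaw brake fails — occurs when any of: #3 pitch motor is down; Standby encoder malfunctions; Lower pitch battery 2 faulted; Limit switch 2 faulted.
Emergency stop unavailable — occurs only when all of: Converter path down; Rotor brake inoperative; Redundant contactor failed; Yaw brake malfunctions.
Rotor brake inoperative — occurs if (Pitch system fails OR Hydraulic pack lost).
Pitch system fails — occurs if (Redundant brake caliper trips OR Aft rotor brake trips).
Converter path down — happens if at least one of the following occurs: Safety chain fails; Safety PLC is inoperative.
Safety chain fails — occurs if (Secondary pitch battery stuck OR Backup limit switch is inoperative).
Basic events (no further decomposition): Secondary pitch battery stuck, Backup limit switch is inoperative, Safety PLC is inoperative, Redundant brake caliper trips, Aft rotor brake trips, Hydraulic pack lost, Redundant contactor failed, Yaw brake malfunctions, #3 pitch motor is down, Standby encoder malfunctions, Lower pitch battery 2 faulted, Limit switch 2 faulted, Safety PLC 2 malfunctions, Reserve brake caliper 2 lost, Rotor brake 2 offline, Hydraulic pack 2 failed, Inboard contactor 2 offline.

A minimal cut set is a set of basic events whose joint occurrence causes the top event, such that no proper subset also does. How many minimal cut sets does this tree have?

Safety chain fails [OR]: union of children's cut sets → 2 cut set(s).
Converter path down [OR]: union of children's cut sets → 3 cut set(s).
Pitch system fails [OR]: union of children's cut sets → 2 cut set(s).
Rotor brake inoperative [OR]: union of children's cut sets → 3 cut set(s).
Emergency stop unavailable [AND]: one cut set from each child combined → 3 × 3 × 1 × 1 = 9 cut set(s).
Yaw brake fails [OR]: union of children's cut sets → 4 cut set(s).
Safety chain 2 unavailable [OR]: union of children's cut sets → 2 cut set(s).
Converter path 2 fails [AND]: one cut set from each child combined → 2 × 1 × 1 × 1 = 2 cut set(s).
Wind turbine shutdown fails [OR]: union of children's cut sets → 15 cut set(s).

15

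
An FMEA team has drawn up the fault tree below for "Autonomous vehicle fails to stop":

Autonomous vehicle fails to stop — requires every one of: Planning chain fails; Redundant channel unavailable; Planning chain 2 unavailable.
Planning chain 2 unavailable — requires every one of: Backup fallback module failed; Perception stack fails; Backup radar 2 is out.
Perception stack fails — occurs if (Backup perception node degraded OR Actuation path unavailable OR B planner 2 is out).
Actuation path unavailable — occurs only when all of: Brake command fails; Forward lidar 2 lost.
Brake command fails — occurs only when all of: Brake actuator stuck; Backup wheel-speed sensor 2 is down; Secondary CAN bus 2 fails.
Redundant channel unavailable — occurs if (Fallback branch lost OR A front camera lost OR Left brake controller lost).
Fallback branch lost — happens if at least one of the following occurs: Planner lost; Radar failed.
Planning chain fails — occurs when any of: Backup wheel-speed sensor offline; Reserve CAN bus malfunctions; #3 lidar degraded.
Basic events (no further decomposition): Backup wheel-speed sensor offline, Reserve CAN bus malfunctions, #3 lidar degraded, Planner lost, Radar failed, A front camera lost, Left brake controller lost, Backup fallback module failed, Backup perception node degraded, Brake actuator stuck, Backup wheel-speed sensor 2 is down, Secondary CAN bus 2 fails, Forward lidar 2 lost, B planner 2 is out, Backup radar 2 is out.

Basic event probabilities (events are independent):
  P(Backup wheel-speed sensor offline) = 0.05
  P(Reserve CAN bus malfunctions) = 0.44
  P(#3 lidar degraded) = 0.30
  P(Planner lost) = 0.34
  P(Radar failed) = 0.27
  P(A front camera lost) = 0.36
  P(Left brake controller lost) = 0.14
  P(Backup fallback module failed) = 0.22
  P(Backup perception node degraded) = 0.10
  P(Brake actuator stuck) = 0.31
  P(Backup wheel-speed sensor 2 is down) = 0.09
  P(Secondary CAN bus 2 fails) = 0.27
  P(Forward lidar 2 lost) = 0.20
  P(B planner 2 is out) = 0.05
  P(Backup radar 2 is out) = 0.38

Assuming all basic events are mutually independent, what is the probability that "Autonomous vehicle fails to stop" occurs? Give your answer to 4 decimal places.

P(Planning chain fails) [OR] = 1 − (1−0.05) × (1−0.44) × (1−0.30) = 0.627600
P(Fallback branch lost) [OR] = 1 − (1−0.34) × (1−0.27) = 0.518200
P(Redundant channel unavailable) [OR] = 1 − (1−0.518200) × (1−0.36) × (1−0.14) = 0.734817
P(Brake command fails) [AND] = 0.31 × 0.09 × 0.27 = 0.007533
P(Actuation path unavailable) [AND] = 0.007533 × 0.20 = 0.001507
P(Perception stack fails) [OR] = 1 − (1−0.10) × (1−0.001507) × (1−0.05) = 0.146288
P(Planning chain 2 unavailable) [AND] = 0.22 × 0.146288 × 0.38 = 0.012230
P(Autonomous vehicle fails to stop) [AND] = 0.627600 × 0.734817 × 0.012230 = 0.005640
Rounded to 4 decimal places: P(Autonomous vehicle fails to stop) ≈ 0.0056.

0.0056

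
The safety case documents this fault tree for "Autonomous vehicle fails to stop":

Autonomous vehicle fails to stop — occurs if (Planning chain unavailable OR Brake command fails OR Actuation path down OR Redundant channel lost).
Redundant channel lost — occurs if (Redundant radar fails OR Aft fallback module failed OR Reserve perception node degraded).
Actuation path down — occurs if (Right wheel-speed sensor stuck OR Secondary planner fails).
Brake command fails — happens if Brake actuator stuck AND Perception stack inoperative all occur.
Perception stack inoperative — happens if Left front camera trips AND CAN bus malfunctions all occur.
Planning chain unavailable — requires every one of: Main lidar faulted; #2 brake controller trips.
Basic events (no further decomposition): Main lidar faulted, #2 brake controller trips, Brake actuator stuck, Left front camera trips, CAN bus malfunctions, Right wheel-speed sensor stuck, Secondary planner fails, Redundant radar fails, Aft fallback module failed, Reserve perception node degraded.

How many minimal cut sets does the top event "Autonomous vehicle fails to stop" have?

Planning chain unavailable [AND]: one cut set from each child combined → 1 × 1 = 1 cut set(s).
Perception stack inoperative [AND]: one cut set from each child combined → 1 × 1 = 1 cut set(s).
Brake command fails [AND]: one cut set from each child combined → 1 × 1 = 1 cut set(s).
Actuation path down [OR]: union of children's cut sets → 2 cut set(s).
Redundant channel lost [OR]: union of children's cut sets → 3 cut set(s).
Autonomous vehicle fails to stop [OR]: union of children's cut sets → 7 cut set(s).
Minimal cut sets: {#2 brake controller trips, Main lidar faulted}; {Brake actuator stuck, CAN bus malfunctions, Left front camera trips}; {Right wheel-speed sensor stuck}; {Secondary planner fails}; {Redundant radar fails}; {Aft fallback module failed}; {Reserve perception node degraded}.

7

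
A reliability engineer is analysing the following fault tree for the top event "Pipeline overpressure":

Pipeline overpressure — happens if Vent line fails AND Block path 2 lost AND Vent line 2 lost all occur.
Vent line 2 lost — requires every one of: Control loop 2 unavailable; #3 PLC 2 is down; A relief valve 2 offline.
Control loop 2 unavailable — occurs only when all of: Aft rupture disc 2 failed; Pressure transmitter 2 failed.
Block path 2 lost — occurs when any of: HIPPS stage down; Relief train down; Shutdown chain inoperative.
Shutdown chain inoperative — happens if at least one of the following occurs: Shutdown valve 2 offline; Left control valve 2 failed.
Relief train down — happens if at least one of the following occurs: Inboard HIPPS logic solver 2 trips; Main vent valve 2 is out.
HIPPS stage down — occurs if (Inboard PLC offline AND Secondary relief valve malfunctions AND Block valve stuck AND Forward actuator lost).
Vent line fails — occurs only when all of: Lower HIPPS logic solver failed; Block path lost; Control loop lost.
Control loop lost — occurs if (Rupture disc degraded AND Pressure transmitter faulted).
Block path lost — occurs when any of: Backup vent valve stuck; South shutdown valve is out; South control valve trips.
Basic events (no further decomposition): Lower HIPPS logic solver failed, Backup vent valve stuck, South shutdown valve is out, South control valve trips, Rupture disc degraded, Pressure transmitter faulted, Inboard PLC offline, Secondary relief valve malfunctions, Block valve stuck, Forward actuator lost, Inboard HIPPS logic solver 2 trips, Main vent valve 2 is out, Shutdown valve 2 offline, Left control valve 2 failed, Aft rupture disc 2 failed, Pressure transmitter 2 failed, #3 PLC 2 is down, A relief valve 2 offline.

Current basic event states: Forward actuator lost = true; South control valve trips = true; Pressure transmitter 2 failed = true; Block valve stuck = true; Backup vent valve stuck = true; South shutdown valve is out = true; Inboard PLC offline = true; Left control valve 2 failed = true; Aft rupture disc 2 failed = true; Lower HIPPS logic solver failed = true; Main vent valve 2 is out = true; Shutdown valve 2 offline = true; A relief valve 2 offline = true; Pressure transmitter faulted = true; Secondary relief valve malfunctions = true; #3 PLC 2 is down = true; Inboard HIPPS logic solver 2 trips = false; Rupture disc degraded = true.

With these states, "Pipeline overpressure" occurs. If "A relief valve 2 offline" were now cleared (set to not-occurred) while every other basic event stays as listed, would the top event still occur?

Counterfactual: set "A relief valve 2 offline" to not occurred.
Block path lost [OR]: Backup vent valve stuck=occurs, South shutdown valve is out=occurs, South control valve trips=occurs → at least one input occurs → occurs.
Control loop lost [AND]: Rupture disc degraded=occurs, Pressure transmitter faulted=occurs → all inputs occur → occurs.
Vent line fails [AND]: Lower HIPPS logic solver failed=occurs, Block path lost=occurs, Control loop lost=occurs → all inputs occur → occurs.
HIPPS stage down [AND]: Inboard PLC offline=occurs, Secondary relief valve malfunctions=occurs, Block valve stuck=occurs, Forward actuator lost=occurs → all inputs occur → occurs.
Relief train down [OR]: Inboard HIPPS logic solver 2 trips=not, Main vent valve 2 is out=occurs → at least one input occurs → occurs.
Shutdown chain inoperative [OR]: Shutdown valve 2 offline=occurs, Left control valve 2 failed=occurs → at least one input occurs → occurs.
Block path 2 lost [OR]: HIPPS stage down=occurs, Relief train down=occurs, Shutdown chain inoperative=occurs → at least one input occurs → occurs.
Control loop 2 unavailable [AND]: Aft rupture disc 2 failed=occurs, Pressure transmitter 2 failed=occurs → all inputs occur → occurs.
Vent line 2 lost [AND]: Control loop 2 unavailable=occurs, #3 PLC 2 is down=occurs, A relief valve 2 offline=not → not all inputs occur → does not occur.
Pipeline overpressure [AND]: Vent line fails=occurs, Block path 2 lost=occurs, Vent line 2 lost=not → not all inputs occur → does not occur.

No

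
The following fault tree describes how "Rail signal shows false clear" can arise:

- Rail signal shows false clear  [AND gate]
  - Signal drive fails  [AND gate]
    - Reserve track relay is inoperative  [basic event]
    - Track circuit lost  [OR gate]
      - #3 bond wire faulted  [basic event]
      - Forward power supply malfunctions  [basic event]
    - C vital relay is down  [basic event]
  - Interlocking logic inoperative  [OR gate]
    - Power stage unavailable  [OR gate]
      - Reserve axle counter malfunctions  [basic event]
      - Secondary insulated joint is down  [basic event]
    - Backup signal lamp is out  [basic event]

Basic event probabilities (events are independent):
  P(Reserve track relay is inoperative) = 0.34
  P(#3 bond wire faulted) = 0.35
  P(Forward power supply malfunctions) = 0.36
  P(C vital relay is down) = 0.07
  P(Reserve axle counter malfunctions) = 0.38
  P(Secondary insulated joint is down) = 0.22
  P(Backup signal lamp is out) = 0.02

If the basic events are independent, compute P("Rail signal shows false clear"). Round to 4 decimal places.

P(Track circuit lost) [OR] = 1 − (1−0.35) × (1−0.36) = 0.584000
P(Signal drive fails) [AND] = 0.34 × 0.584000 × 0.07 = 0.013899
P(Power stage unavailable) [OR] = 1 − (1−0.38) × (1−0.22) = 0.516400
P(Interlocking logic inoperative) [OR] = 1 − (1−0.516400) × (1−0.02) = 0.526072
P(Rail signal shows false clear) [AND] = 0.013899 × 0.526072 = 0.007312
Rounded to 4 decimal places: P(Rail signal shows false clear) ≈ 0.0073.

0.0073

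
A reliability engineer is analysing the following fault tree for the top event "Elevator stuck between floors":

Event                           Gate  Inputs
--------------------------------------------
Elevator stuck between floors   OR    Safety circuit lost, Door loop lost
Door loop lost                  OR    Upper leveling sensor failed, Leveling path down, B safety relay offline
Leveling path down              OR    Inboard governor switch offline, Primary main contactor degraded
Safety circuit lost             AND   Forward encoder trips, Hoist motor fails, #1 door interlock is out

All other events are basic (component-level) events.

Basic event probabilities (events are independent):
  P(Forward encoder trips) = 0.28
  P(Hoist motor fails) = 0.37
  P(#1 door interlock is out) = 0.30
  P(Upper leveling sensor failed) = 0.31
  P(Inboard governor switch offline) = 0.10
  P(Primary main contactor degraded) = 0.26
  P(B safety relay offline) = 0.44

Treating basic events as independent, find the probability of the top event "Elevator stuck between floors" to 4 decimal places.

0.7507

P(Safety circuit lost) [AND] = 0.28 × 0.37 × 0.30 = 0.031080
P(Leveling path down) [OR] = 1 − (1−0.10) × (1−0.26) = 0.334000
P(Door loop lost) [OR] = 1 − (1−0.31) × (1−0.334000) × (1−0.44) = 0.742658
P(Elevator stuck between floors) [OR] = 1 − (1−0.031080) × (1−0.742658) = 0.750656
Rounded to 4 decimal places: P(Elevator stuck between floors) ≈ 0.7507.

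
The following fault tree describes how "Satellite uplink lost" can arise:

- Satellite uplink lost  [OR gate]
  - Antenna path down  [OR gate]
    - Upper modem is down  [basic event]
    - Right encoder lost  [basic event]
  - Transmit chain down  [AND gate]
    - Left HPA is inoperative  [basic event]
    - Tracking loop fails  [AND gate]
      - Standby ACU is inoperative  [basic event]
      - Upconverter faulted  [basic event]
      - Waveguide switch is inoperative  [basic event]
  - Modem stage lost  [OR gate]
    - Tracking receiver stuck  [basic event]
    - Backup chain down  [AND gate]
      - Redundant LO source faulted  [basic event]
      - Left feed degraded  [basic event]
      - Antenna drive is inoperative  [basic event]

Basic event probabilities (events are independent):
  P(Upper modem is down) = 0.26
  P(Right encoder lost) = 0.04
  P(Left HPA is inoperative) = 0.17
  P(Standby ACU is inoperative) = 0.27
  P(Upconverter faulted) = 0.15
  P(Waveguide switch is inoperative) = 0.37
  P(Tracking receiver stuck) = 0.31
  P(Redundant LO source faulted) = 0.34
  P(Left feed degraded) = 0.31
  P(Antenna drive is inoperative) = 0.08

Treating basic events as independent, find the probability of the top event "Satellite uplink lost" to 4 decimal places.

P(Antenna path down) [OR] = 1 − (1−0.26) × (1−0.04) = 0.289600
P(Tracking loop fails) [AND] = 0.27 × 0.15 × 0.37 = 0.014985
P(Transmit chain down) [AND] = 0.17 × 0.014985 = 0.002547
P(Backup chain down) [AND] = 0.34 × 0.31 × 0.08 = 0.008432
P(Modem stage lost) [OR] = 1 − (1−0.31) × (1−0.008432) = 0.315818
P(Satellite uplink lost) [OR] = 1 − (1−0.289600) × (1−0.002547) × (1−0.315818) = 0.515195
Rounded to 4 decimal places: P(Satellite uplink lost) ≈ 0.5152.

0.5152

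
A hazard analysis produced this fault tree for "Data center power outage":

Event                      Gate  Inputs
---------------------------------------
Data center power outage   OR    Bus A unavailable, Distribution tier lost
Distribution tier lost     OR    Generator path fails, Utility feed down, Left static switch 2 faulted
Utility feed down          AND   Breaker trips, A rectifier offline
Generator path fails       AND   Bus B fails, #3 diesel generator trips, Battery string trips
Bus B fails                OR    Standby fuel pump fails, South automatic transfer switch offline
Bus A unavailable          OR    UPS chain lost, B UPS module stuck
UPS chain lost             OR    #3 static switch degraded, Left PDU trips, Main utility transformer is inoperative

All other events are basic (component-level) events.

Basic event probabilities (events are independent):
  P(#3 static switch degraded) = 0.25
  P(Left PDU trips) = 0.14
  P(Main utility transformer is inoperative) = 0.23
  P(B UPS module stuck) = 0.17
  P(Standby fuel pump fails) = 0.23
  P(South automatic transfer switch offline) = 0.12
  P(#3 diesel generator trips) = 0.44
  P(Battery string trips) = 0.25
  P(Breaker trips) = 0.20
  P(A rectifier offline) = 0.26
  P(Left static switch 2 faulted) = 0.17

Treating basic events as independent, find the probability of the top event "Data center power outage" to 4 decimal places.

P(UPS chain lost) [OR] = 1 − (1−0.25) × (1−0.14) × (1−0.23) = 0.503350
P(Bus A unavailable) [OR] = 1 − (1−0.503350) × (1−0.17) = 0.587781
P(Bus B fails) [OR] = 1 − (1−0.23) × (1−0.12) = 0.322400
P(Generator path fails) [AND] = 0.322400 × 0.44 × 0.25 = 0.035464
P(Utility feed down) [AND] = 0.20 × 0.26 = 0.052000
P(Distribution tier lost) [OR] = 1 − (1−0.035464) × (1−0.052000) × (1−0.17) = 0.241064
P(Data center power outage) [OR] = 1 − (1−0.587781) × (1−0.241064) = 0.687152
Rounded to 4 decimal places: P(Data center power outage) ≈ 0.6872.

0.6872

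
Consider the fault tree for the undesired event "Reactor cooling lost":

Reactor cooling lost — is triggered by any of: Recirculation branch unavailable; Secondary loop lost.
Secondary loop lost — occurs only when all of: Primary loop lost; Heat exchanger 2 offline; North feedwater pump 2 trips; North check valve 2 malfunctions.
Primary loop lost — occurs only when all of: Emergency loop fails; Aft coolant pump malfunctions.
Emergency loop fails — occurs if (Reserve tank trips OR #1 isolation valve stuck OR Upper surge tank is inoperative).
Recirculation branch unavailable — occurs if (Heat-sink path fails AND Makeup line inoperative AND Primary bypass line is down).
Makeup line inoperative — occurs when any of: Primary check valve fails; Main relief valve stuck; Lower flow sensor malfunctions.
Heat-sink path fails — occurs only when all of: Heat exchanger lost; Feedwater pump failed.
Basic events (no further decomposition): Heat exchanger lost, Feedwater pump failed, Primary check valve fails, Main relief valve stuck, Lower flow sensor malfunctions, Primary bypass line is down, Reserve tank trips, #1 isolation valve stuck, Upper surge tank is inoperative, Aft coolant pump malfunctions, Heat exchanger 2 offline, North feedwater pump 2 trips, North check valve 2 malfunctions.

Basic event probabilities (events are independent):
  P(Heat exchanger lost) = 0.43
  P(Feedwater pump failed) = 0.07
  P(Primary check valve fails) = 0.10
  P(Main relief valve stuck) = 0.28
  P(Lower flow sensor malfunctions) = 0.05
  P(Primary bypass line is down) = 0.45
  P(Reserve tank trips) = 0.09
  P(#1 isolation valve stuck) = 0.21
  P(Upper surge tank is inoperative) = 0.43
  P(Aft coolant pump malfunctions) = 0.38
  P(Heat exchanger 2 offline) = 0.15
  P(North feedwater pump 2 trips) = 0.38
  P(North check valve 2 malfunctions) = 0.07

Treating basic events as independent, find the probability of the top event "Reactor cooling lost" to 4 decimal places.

0.0061

P(Heat-sink path fails) [AND] = 0.43 × 0.07 = 0.030100
P(Makeup line inoperative) [OR] = 1 − (1−0.10) × (1−0.28) × (1−0.05) = 0.384400
P(Recirculation branch unavailable) [AND] = 0.030100 × 0.384400 × 0.45 = 0.005207
P(Emergency loop fails) [OR] = 1 − (1−0.09) × (1−0.21) × (1−0.43) = 0.590227
P(Primary loop lost) [AND] = 0.590227 × 0.38 = 0.224286
P(Secondary loop lost) [AND] = 0.224286 × 0.15 × 0.38 × 0.07 = 0.000895
P(Reactor cooling lost) [OR] = 1 − (1−0.005207) × (1−0.000895) = 0.006097
Rounded to 4 decimal places: P(Reactor cooling lost) ≈ 0.0061.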